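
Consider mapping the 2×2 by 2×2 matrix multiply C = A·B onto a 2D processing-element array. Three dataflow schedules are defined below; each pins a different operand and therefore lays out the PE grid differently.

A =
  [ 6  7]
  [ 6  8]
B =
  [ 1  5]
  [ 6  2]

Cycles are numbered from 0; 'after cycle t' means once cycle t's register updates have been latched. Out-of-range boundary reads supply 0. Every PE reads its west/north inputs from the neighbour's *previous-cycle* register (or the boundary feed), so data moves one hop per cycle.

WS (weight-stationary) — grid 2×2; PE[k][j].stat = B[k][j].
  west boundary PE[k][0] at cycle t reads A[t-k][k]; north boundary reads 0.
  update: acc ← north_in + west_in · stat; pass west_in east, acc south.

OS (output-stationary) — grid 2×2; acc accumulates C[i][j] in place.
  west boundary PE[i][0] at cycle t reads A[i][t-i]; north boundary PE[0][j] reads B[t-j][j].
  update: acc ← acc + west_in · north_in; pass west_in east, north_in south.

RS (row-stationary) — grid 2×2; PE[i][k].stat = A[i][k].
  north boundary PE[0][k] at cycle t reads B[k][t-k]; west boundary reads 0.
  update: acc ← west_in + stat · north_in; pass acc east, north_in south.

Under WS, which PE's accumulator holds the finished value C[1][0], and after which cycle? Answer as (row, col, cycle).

(row, col, cycle) = (1, 0, 2)

WS: C[1][0] accumulates in PE[1][0]:
  after 0 — PE[1][0] acc=0, pass-E 0, pass-S 0
  after 1 — PE[1][0] acc=48, pass-E 7, pass-S 48
  after 2 — PE[1][0] acc=54, pass-E 8, pass-S 54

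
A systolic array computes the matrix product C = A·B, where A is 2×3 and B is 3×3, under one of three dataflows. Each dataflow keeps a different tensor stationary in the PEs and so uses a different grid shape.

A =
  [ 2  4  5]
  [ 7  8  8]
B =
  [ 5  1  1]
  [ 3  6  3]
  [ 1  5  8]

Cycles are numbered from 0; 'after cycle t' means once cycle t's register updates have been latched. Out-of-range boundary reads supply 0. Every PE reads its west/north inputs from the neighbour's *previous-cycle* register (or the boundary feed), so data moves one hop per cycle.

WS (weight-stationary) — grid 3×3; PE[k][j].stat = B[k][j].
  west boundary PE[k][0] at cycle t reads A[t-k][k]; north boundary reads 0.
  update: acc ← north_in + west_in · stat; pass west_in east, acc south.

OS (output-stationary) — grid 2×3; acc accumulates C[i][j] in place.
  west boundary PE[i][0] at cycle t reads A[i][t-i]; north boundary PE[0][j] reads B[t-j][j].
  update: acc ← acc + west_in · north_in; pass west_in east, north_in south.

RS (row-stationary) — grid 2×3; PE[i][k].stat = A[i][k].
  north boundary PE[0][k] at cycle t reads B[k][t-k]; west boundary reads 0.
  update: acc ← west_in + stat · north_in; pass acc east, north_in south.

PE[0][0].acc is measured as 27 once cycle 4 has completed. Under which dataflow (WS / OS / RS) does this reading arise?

— WS: 3×3; PE[0][0] trace:
  step 0 · PE0,0: acc=10; fwd→2 fwd↓10
  step 1 · PE0,0: acc=35; fwd→7 fwd↓35
  step 2 · PE0,0: acc=0; fwd→0 fwd↓0
  step 3 · PE0,0: acc=0; fwd→0 fwd↓0
  step 4 · PE0,0: acc=0; fwd→0 fwd↓0
— OS: 2×3; PE[0][0] trace:
  step 0 · PE0,0: acc=10; fwd→2 fwd↓5
  step 1 · PE0,0: acc=22; fwd→4 fwd↓3
  step 2 · PE0,0: acc=27; fwd→5 fwd↓1
  step 3 · PE0,0: acc=27; fwd→0 fwd↓0
  step 4 · PE0,0: acc=27; fwd→0 fwd↓0
— RS: 2×3; PE[0][0] trace:
  step 0 · PE0,0: acc=10; fwd→10 fwd↓5
  step 1 · PE0,0: acc=2; fwd→2 fwd↓1
  step 2 · PE0,0: acc=2; fwd→2 fwd↓1
  step 3 · PE0,0: acc=0; fwd→0 fwd↓0
  step 4 · PE0,0: acc=0; fwd→0 fwd↓0

dataflow = OS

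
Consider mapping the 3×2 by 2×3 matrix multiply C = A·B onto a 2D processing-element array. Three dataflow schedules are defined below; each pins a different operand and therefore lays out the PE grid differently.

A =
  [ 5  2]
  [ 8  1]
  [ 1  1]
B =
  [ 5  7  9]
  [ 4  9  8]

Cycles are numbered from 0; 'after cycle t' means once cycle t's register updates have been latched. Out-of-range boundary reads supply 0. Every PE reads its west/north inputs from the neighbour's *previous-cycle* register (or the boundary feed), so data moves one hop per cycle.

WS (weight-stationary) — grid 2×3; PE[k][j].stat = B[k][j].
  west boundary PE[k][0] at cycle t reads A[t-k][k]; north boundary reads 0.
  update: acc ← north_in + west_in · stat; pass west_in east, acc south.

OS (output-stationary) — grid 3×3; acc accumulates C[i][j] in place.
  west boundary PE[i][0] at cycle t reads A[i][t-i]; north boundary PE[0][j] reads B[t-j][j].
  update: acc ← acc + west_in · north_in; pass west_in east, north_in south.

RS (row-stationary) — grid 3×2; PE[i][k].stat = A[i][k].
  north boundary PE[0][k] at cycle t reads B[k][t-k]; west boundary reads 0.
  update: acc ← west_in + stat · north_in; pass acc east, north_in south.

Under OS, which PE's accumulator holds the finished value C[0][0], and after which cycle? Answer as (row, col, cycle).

Under OS, C[0][0] lands at PE[0][0]:
  cycle 0: PE[0][0] → acc 25, east 5, south 5
  cycle 1: PE[0][0] → acc 33, east 2, south 4

(row, col, cycle) = (0, 0, 1)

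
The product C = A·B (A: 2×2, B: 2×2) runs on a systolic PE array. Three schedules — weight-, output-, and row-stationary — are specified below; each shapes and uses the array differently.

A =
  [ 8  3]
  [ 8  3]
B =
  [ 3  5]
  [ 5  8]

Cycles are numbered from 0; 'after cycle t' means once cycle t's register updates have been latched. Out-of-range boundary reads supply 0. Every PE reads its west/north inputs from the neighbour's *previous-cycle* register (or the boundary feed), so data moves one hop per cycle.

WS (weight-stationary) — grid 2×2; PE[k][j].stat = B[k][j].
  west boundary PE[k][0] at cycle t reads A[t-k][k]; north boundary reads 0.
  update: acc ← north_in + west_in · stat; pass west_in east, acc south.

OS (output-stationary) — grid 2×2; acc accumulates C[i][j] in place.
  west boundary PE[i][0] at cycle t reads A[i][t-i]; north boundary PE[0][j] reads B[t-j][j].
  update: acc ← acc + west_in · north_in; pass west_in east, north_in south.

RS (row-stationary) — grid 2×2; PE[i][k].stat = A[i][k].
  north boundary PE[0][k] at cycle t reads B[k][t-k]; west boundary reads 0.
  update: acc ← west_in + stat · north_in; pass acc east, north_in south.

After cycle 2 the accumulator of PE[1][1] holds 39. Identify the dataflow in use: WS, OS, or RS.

WS (2×2 grid), PE[1][1]:
  @0  [1,1]  acc 0  |  →0  ↓0
  @1  [1,1]  acc 0  |  →0  ↓0
  @2  [1,1]  acc 64  |  →3  ↓64
OS (2×2 grid), PE[1][1]:
  @0  [1,1]  acc 0  |  →0  ↓0
  @1  [1,1]  acc 0  |  →0  ↓0
  @2  [1,1]  acc 40  |  →8  ↓5
RS (2×2 grid), PE[1][1]:
  @0  [1,1]  acc 0  |  →0  ↓0
  @1  [1,1]  acc 0  |  →0  ↓0
  @2  [1,1]  acc 39  |  →39  ↓5

dataflow = RS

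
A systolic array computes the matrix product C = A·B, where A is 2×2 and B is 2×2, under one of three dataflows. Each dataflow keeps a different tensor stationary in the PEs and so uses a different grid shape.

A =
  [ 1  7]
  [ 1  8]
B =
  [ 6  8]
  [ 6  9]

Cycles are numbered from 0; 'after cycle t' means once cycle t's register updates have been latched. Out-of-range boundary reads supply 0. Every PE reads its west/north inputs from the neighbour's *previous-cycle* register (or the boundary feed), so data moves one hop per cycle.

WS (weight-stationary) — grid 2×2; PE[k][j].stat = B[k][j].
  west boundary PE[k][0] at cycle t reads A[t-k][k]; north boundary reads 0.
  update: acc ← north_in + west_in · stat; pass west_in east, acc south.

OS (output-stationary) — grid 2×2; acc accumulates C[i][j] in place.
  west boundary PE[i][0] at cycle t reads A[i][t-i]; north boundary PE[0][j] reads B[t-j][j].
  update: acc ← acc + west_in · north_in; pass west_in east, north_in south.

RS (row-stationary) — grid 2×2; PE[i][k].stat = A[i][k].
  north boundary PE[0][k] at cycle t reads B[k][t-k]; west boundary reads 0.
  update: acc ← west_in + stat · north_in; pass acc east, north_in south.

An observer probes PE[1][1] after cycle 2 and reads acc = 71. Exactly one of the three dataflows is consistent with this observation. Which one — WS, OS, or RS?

WS (2×2 grid), PE[1][1]:
  [0] (1,1) acc=0 (h:0 v:0)
  [1] (1,1) acc=0 (h:0 v:0)
  [2] (1,1) acc=71 (h:7 v:71)
OS (2×2 grid), PE[1][1]:
  [0] (1,1) acc=0 (h:0 v:0)
  [1] (1,1) acc=0 (h:0 v:0)
  [2] (1,1) acc=8 (h:1 v:8)
RS (2×2 grid), PE[1][1]:
  [0] (1,1) acc=0 (h:0 v:0)
  [1] (1,1) acc=0 (h:0 v:0)
  [2] (1,1) acc=54 (h:54 v:6)

dataflow = WS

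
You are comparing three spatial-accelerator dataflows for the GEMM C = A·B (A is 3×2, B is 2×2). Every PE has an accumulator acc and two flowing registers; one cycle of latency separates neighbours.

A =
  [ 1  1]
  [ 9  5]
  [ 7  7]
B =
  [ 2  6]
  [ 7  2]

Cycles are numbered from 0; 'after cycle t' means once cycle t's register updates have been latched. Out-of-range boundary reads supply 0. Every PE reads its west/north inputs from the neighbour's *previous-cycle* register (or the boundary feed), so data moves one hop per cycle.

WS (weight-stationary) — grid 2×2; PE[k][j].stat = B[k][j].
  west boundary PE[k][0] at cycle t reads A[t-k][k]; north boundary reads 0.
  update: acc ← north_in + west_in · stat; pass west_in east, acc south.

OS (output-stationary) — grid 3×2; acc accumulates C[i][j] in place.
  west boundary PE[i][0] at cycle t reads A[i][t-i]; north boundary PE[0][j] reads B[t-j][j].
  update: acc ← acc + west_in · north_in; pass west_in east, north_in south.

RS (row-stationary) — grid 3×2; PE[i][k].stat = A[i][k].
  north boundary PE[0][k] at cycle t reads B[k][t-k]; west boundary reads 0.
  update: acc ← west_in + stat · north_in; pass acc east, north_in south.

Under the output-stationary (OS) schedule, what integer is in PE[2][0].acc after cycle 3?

OS on a 3×2 grid — tracing PE[2][0] and its feeders:
  0: (1,0).acc=0  regs=<0,0>
  0: (2,0).acc=0  regs=<0,0>
  1: (1,0).acc=18  regs=<9,2>
  1: (2,0).acc=0  regs=<0,0>
  2: (1,0).acc=53  regs=<5,7>
  2: (2,0).acc=14  regs=<7,2>
  3: (1,0).acc=53  regs=<0,0>
  3: (2,0).acc=63  regs=<7,7>

PE[2][0].acc = 63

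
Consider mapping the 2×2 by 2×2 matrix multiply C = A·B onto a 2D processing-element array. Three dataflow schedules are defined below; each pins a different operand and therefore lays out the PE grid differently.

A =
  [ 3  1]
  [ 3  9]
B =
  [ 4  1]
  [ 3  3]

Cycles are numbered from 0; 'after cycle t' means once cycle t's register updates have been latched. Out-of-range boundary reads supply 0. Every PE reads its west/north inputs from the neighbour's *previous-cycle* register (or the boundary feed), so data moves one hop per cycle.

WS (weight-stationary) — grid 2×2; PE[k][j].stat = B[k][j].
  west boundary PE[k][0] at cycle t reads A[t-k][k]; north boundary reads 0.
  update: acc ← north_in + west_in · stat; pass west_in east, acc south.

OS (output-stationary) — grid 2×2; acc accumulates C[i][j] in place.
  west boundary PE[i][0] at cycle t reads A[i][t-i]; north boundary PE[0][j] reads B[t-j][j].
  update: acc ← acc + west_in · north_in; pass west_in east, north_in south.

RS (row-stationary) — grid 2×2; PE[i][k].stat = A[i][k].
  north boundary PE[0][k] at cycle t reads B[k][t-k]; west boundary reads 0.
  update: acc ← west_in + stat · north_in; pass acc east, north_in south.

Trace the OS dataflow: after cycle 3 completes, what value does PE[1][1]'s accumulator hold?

OS on a 2×2 grid — tracing PE[1][1] and its feeders:
  0: (0,1).acc=0  regs=<0,0>
  0: (1,0).acc=0  regs=<0,0>
  0: (1,1).acc=0  regs=<0,0>
  1: (0,1).acc=3  regs=<3,1>
  1: (1,0).acc=12  regs=<3,4>
  1: (1,1).acc=0  regs=<0,0>
  2: (0,1).acc=6  regs=<1,3>
  2: (1,0).acc=39  regs=<9,3>
  2: (1,1).acc=3  regs=<3,1>
  3: (0,1).acc=6  regs=<0,0>
  3: (1,0).acc=39  regs=<0,0>
  3: (1,1).acc=30  regs=<9,3>

PE[1][1].acc = 30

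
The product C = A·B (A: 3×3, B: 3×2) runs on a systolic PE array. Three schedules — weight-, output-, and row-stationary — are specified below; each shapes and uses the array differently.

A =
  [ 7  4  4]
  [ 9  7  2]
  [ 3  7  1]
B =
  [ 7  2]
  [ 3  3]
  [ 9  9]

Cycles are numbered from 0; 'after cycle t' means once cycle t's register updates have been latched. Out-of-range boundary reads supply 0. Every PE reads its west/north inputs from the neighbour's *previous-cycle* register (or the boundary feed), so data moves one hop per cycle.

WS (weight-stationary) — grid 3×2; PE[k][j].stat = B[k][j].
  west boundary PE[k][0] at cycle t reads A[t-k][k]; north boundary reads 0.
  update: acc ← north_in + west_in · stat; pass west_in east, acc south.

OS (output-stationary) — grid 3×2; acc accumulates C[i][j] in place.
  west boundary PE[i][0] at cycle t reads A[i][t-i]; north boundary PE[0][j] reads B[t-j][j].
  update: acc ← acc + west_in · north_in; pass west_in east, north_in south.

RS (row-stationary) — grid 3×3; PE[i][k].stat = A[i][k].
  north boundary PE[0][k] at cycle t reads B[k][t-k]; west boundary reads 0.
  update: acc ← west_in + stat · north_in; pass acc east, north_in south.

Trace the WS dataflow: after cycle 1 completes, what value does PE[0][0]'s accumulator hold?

WS 3×2: PE[0][0] cycle-by-cycle (with neighbour feeds):
  0: (0,0).acc=49  regs=<7,49>
  1: (0,0).acc=63  regs=<9,63>

PE[0][0].acc = 63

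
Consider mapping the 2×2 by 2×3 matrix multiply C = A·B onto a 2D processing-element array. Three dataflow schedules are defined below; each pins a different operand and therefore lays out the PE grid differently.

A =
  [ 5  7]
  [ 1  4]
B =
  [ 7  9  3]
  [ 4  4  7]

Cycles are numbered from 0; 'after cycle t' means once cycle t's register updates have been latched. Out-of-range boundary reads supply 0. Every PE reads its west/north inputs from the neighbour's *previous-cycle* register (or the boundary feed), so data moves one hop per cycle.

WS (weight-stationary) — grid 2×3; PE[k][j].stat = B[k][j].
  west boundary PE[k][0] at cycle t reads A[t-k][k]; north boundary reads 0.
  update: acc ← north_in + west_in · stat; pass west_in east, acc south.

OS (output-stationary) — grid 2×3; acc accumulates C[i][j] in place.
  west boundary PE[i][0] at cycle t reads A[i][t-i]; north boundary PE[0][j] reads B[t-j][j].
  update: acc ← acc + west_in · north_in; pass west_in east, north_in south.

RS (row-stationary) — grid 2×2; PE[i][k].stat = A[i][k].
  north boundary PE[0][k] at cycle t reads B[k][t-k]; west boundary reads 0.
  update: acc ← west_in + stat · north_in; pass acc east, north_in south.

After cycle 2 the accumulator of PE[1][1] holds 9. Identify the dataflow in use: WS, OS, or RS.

WS (2×3 grid), PE[1][1]:
  t=0 PE[1][1]: acc=0 h=0 v=0
  t=1 PE[1][1]: acc=0 h=0 v=0
  t=2 PE[1][1]: acc=73 h=7 v=73
OS (2×3 grid), PE[1][1]:
  t=0 PE[1][1]: acc=0 h=0 v=0
  t=1 PE[1][1]: acc=0 h=0 v=0
  t=2 PE[1][1]: acc=9 h=1 v=9
RS (2×2 grid), PE[1][1]:
  t=0 PE[1][1]: acc=0 h=0 v=0
  t=1 PE[1][1]: acc=0 h=0 v=0
  t=2 PE[1][1]: acc=23 h=23 v=4

dataflow = OS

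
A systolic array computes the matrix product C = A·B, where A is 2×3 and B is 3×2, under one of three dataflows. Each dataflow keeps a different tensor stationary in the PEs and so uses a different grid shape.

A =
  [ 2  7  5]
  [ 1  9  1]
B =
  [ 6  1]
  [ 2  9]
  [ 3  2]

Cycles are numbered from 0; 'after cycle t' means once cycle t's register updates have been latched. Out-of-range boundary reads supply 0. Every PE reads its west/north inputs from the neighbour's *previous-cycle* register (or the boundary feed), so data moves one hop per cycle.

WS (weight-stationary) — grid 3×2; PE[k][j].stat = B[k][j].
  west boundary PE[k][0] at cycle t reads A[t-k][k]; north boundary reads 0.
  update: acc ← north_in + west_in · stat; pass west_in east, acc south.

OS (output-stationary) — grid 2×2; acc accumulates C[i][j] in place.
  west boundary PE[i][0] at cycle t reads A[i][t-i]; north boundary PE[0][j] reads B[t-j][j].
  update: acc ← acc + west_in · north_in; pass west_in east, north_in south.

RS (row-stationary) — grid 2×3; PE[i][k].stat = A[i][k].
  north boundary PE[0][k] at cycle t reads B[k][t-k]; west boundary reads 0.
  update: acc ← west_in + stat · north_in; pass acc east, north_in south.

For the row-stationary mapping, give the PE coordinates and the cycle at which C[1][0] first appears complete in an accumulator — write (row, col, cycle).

RS: C[1][0] accumulates in PE[1][2]:
  @0  [1,2]  acc 0  |  →0  ↓0
  @1  [1,2]  acc 0  |  →0  ↓0
  @2  [1,2]  acc 0  |  →0  ↓0
  @3  [1,2]  acc 27  |  →27  ↓3

(row, col, cycle) = (1, 2, 3)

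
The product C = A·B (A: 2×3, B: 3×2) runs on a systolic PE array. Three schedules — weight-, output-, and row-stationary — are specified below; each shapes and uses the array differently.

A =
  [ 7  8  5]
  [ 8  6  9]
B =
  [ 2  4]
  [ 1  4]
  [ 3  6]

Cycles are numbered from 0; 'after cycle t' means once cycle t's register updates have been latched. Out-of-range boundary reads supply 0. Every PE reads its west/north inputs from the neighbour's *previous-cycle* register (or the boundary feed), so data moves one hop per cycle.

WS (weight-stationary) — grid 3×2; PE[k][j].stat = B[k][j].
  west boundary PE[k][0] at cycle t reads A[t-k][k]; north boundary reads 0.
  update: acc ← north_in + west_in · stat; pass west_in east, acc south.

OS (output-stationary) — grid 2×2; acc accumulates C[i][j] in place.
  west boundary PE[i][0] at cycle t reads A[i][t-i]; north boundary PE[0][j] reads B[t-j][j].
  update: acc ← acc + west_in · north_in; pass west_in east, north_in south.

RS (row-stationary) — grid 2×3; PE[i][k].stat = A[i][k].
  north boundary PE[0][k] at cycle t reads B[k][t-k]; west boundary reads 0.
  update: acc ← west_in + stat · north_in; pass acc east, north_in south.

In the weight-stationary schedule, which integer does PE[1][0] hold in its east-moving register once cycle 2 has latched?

register = 6

Tracing WS — 3×2 array, target PE[1][0]:
  t=0 PE[0][0]: acc=14 h=7 v=14
  t=0 PE[1][0]: acc=0 h=0 v=0
  t=1 PE[0][0]: acc=16 h=8 v=16
  t=1 PE[1][0]: acc=22 h=8 v=22
  t=2 PE[0][0]: acc=0 h=0 v=0
  t=2 PE[1][0]: acc=22 h=6 v=22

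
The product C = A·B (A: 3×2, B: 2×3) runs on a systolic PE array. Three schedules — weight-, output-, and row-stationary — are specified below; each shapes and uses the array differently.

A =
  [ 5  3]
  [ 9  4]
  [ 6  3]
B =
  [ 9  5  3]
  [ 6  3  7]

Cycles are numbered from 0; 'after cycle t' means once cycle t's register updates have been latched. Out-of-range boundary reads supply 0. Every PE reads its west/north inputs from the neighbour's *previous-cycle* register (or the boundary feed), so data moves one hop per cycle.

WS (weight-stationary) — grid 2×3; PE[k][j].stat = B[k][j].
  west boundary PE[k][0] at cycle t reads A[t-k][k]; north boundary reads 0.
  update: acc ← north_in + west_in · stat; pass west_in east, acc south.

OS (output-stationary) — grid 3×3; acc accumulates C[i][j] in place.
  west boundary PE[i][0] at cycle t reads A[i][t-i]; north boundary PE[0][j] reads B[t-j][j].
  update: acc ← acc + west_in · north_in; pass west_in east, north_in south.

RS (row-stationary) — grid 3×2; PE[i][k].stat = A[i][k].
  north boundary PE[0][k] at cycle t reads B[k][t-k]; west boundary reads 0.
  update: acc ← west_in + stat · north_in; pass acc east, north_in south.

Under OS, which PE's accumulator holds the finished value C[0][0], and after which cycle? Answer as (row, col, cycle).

(row, col, cycle) = (0, 0, 1)

Under OS, C[0][0] lands at PE[0][0]:
  0: (0,0).acc=45  regs=<5,9>
  1: (0,0).acc=63  regs=<3,6>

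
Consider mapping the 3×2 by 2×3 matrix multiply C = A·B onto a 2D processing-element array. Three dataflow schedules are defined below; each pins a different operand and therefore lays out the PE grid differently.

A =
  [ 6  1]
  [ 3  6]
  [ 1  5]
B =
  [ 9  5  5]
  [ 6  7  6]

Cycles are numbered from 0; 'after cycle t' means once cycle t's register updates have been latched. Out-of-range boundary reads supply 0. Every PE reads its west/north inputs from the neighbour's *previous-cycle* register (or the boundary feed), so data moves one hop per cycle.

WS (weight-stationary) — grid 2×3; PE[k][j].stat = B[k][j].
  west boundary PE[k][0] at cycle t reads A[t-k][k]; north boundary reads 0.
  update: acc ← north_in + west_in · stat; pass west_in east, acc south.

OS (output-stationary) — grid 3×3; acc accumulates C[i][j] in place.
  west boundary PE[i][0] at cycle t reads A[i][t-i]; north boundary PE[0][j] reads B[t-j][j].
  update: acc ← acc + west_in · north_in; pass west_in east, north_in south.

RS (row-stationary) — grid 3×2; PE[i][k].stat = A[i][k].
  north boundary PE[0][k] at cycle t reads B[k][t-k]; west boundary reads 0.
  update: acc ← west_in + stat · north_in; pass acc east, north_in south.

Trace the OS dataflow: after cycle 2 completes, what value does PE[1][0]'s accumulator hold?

PE[1][0].acc = 63

OS on a 3×3 grid — tracing PE[1][0] and its feeders:
  @0  [0,0]  acc 54  |  →6  ↓9
  @0  [1,0]  acc 0  |  →0  ↓0
  @1  [0,0]  acc 60  |  →1  ↓6
  @1  [1,0]  acc 27  |  →3  ↓9
  @2  [0,0]  acc 60  |  →0  ↓0
  @2  [1,0]  acc 63  |  →6  ↓6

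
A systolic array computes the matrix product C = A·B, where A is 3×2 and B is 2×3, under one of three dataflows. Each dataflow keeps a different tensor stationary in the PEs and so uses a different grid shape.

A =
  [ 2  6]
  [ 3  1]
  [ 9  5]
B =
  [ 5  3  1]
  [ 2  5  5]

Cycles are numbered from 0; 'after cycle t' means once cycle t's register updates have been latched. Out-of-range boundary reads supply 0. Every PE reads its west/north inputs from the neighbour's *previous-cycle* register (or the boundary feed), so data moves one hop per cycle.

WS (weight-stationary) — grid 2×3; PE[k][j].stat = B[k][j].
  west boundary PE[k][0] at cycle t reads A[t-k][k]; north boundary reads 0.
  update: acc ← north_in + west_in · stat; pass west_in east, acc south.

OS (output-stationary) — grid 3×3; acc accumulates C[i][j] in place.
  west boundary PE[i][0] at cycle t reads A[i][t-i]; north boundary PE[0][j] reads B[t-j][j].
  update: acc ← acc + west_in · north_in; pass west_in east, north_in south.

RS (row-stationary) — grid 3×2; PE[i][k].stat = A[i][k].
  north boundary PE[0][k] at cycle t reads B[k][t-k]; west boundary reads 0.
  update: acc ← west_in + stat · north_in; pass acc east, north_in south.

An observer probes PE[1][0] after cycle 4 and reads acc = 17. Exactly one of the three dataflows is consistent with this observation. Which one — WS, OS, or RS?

WS [2×3] PE[1][0] across cycles:
  t=0 PE[1][0]: acc=0 h=0 v=0
  t=1 PE[1][0]: acc=22 h=6 v=22
  t=2 PE[1][0]: acc=17 h=1 v=17
  t=3 PE[1][0]: acc=55 h=5 v=55
  t=4 PE[1][0]: acc=0 h=0 v=0
OS [3×3] PE[1][0] across cycles:
  t=0 PE[1][0]: acc=0 h=0 v=0
  t=1 PE[1][0]: acc=15 h=3 v=5
  t=2 PE[1][0]: acc=17 h=1 v=2
  t=3 PE[1][0]: acc=17 h=0 v=0
  t=4 PE[1][0]: acc=17 h=0 v=0
RS [3×2] PE[1][0] across cycles:
  t=0 PE[1][0]: acc=0 h=0 v=0
  t=1 PE[1][0]: acc=15 h=15 v=5
  t=2 PE[1][0]: acc=9 h=9 v=3
  t=3 PE[1][0]: acc=3 h=3 v=1
  t=4 PE[1][0]: acc=0 h=0 v=0

dataflow = OS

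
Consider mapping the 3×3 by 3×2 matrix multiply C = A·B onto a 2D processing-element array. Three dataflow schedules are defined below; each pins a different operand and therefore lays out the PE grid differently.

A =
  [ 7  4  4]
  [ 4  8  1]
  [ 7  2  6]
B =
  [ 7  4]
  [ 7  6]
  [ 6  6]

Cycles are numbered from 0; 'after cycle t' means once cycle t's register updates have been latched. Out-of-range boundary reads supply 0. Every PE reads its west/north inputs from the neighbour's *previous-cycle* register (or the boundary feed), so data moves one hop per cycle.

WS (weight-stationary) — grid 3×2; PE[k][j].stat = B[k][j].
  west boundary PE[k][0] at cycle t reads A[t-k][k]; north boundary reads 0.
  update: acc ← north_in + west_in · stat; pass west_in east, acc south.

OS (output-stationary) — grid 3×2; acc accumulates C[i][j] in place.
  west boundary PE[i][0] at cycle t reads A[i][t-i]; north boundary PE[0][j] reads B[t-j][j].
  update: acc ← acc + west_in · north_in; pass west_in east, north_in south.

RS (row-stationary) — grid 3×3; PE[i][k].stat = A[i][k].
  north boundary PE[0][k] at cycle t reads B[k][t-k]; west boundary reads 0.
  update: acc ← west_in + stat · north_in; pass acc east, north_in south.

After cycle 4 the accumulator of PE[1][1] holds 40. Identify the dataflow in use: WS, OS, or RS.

dataflow = WS

Under WS (3×2), PE[1][1]:
  @0  [1,1]  acc 0  |  →0  ↓0
  @1  [1,1]  acc 0  |  →0  ↓0
  @2  [1,1]  acc 52  |  →4  ↓52
  @3  [1,1]  acc 64  |  →8  ↓64
  @4  [1,1]  acc 40  |  →2  ↓40
Under OS (3×2), PE[1][1]:
  @0  [1,1]  acc 0  |  →0  ↓0
  @1  [1,1]  acc 0  |  →0  ↓0
  @2  [1,1]  acc 16  |  →4  ↓4
  @3  [1,1]  acc 64  |  →8  ↓6
  @4  [1,1]  acc 70  |  →1  ↓6
Under RS (3×3), PE[1][1]:
  @0  [1,1]  acc 0  |  →0  ↓0
  @1  [1,1]  acc 0  |  →0  ↓0
  @2  [1,1]  acc 84  |  →84  ↓7
  @3  [1,1]  acc 64  |  →64  ↓6
  @4  [1,1]  acc 0  |  →0  ↓0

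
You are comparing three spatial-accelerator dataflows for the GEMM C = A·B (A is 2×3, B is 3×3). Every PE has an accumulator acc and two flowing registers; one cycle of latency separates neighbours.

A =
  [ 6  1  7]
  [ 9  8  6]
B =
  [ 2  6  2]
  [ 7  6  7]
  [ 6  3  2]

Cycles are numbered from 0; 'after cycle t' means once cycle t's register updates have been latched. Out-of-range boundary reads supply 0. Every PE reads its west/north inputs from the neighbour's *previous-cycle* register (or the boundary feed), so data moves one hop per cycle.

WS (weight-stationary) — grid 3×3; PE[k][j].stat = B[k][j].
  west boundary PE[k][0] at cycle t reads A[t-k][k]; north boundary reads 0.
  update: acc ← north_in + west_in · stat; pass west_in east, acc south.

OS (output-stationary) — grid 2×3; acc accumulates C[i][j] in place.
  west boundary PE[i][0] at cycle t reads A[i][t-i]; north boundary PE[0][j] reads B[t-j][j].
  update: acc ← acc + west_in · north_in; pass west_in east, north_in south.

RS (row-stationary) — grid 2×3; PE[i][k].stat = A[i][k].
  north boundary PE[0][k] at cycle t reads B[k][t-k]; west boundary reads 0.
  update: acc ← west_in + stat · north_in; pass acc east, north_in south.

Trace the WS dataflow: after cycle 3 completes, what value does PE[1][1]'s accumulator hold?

Tracing WS — 3×3 array, target PE[1][1]:
  @0  [0,1]  acc 0  |  →0  ↓0
  @0  [1,0]  acc 0  |  →0  ↓0
  @0  [1,1]  acc 0  |  →0  ↓0
  @1  [0,1]  acc 36  |  →6  ↓36
  @1  [1,0]  acc 19  |  →1  ↓19
  @1  [1,1]  acc 0  |  →0  ↓0
  @2  [0,1]  acc 54  |  →9  ↓54
  @2  [1,0]  acc 74  |  →8  ↓74
  @2  [1,1]  acc 42  |  →1  ↓42
  @3  [0,1]  acc 0  |  →0  ↓0
  @3  [1,0]  acc 0  |  →0  ↓0
  @3  [1,1]  acc 102  |  →8  ↓102

PE[1][1].acc = 102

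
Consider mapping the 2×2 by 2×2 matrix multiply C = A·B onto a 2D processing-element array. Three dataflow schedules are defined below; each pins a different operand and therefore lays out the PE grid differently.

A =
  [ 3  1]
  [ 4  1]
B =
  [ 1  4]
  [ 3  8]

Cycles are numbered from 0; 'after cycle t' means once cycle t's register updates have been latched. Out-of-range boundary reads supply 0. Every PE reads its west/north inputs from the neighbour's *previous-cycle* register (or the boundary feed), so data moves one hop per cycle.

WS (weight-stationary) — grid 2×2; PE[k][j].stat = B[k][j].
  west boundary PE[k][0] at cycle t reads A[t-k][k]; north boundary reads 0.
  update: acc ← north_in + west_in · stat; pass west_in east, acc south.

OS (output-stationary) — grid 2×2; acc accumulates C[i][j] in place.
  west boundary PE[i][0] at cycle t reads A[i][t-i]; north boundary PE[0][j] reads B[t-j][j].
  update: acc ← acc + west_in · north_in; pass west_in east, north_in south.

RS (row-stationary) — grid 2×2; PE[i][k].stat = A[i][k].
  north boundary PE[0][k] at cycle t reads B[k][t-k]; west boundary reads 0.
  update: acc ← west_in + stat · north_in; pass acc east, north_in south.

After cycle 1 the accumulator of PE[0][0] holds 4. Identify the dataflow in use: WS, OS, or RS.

— WS: 2×2; PE[0][0] trace:
  c0 r0c0: 3 / 3 / 3
  c1 r0c0: 4 / 4 / 4
— OS: 2×2; PE[0][0] trace:
  c0 r0c0: 3 / 3 / 1
  c1 r0c0: 6 / 1 / 3
— RS: 2×2; PE[0][0] trace:
  c0 r0c0: 3 / 3 / 1
  c1 r0c0: 12 / 12 / 4

dataflow = WS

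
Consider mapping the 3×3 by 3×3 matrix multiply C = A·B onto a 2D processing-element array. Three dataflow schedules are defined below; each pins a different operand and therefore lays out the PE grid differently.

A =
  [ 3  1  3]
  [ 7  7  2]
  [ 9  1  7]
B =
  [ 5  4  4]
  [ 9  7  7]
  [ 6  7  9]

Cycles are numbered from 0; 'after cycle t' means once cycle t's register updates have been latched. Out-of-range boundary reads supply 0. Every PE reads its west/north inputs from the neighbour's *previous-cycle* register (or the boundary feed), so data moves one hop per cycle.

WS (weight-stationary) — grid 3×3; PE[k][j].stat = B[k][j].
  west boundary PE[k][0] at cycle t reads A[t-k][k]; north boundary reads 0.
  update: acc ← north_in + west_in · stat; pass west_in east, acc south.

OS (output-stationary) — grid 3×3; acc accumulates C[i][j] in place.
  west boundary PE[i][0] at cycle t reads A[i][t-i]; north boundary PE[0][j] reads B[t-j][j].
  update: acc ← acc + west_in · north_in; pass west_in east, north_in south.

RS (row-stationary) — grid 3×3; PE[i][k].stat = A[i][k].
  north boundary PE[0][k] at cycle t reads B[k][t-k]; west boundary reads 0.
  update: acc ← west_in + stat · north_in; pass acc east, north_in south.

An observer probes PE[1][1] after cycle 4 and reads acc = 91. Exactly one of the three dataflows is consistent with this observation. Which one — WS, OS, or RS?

dataflow = OS

WS [3×3] PE[1][1] across cycles:
  @0  [1,1]  acc 0  |  →0  ↓0
  @1  [1,1]  acc 0  |  →0  ↓0
  @2  [1,1]  acc 19  |  →1  ↓19
  @3  [1,1]  acc 77  |  →7  ↓77
  @4  [1,1]  acc 43  |  →1  ↓43
OS [3×3] PE[1][1] across cycles:
  @0  [1,1]  acc 0  |  →0  ↓0
  @1  [1,1]  acc 0  |  →0  ↓0
  @2  [1,1]  acc 28  |  →7  ↓4
  @3  [1,1]  acc 77  |  →7  ↓7
  @4  [1,1]  acc 91  |  →2  ↓7
RS [3×3] PE[1][1] across cycles:
  @0  [1,1]  acc 0  |  →0  ↓0
  @1  [1,1]  acc 0  |  →0  ↓0
  @2  [1,1]  acc 98  |  →98  ↓9
  @3  [1,1]  acc 77  |  →77  ↓7
  @4  [1,1]  acc 77  |  →77  ↓7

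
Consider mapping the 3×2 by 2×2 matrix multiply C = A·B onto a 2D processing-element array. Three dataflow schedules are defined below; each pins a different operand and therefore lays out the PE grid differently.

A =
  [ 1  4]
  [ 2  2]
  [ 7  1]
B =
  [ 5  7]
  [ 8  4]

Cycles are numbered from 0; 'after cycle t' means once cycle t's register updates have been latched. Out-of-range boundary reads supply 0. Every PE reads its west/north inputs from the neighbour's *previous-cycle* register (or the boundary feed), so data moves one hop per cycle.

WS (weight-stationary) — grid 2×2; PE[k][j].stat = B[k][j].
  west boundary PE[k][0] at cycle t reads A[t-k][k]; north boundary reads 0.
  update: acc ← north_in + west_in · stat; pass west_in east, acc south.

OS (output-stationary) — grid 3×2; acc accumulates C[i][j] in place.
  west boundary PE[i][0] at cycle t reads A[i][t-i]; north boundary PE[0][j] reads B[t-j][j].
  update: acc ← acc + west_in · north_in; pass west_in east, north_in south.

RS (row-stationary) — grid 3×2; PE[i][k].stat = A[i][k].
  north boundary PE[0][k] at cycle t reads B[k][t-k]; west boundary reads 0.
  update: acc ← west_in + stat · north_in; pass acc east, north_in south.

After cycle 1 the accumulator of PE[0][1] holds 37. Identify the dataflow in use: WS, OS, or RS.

WS [2×2] PE[0][1] across cycles:
  @0  [0,1]  acc 0  |  →0  ↓0
  @1  [0,1]  acc 7  |  →1  ↓7
OS [3×2] PE[0][1] across cycles:
  @0  [0,1]  acc 0  |  →0  ↓0
  @1  [0,1]  acc 7  |  →1  ↓7
RS [3×2] PE[0][1] across cycles:
  @0  [0,1]  acc 0  |  →0  ↓0
  @1  [0,1]  acc 37  |  →37  ↓8

dataflow = RS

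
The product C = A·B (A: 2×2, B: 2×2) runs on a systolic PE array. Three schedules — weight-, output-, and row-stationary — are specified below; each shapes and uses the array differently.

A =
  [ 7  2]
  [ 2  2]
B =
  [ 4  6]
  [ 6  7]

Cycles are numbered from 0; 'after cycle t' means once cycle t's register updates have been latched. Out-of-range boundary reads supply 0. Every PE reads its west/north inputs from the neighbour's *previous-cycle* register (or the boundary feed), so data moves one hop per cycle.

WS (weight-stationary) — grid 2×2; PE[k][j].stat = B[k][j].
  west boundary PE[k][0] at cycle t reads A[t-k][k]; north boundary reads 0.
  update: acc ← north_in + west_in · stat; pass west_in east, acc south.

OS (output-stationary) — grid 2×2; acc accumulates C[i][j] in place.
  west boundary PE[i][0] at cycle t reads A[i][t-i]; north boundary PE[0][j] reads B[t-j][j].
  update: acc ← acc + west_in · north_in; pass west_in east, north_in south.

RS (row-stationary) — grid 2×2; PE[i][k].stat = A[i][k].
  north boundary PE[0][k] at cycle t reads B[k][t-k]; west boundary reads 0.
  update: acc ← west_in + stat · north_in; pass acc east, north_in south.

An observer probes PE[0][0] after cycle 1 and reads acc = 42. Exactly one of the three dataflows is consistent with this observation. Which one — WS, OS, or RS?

dataflow = RS

WS [2×2] PE[0][0] across cycles:
  c0 r0c0: 28 / 7 / 28
  c1 r0c0: 8 / 2 / 8
OS [2×2] PE[0][0] across cycles:
  c0 r0c0: 28 / 7 / 4
  c1 r0c0: 40 / 2 / 6
RS [2×2] PE[0][0] across cycles:
  c0 r0c0: 28 / 28 / 4
  c1 r0c0: 42 / 42 / 6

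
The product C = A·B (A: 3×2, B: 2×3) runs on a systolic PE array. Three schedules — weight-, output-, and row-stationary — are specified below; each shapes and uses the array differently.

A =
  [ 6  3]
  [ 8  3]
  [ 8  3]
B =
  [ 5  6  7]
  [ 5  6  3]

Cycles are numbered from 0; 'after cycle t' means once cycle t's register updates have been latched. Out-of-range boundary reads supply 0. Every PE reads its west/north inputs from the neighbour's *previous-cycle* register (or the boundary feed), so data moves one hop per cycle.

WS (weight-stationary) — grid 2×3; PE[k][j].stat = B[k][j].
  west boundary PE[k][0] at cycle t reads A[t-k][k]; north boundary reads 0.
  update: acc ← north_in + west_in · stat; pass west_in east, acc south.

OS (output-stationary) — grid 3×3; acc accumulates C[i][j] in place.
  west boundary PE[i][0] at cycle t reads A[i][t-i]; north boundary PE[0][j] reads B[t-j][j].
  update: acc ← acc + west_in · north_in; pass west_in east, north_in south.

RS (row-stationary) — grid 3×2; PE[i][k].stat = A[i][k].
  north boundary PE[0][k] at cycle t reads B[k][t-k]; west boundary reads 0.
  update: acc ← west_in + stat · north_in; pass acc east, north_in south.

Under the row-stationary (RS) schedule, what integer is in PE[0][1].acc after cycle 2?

RS 3×2: PE[0][1] cycle-by-cycle (with neighbour feeds):
  c0 r0c0: 30 / 30 / 5
  c0 r0c1: 0 / 0 / 0
  c1 r0c0: 36 / 36 / 6
  c1 r0c1: 45 / 45 / 5
  c2 r0c0: 42 / 42 / 7
  c2 r0c1: 54 / 54 / 6

PE[0][1].acc = 54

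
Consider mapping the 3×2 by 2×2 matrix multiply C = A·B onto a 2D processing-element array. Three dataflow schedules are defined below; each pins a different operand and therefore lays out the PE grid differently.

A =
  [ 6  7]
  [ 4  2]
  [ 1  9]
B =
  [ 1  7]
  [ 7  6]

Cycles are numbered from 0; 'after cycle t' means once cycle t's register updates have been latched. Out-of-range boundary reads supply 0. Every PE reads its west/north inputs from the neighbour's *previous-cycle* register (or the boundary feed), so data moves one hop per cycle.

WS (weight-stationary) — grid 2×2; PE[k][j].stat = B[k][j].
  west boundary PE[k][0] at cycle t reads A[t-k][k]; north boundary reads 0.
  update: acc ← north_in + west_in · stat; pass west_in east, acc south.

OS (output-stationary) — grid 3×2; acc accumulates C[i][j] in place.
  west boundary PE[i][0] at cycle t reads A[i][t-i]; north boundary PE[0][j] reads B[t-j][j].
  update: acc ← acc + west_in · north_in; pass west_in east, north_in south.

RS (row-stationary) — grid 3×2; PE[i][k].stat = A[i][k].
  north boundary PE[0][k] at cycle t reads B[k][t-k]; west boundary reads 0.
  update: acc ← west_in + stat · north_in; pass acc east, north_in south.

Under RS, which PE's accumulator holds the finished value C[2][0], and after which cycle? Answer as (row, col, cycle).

(row, col, cycle) = (2, 1, 3)

Under RS, C[2][0] lands at PE[2][1]:
  step 0 · PE2,1: acc=0; fwd→0 fwd↓0
  step 1 · PE2,1: acc=0; fwd→0 fwd↓0
  step 2 · PE2,1: acc=0; fwd→0 fwd↓0
  step 3 · PE2,1: acc=64; fwd→64 fwd↓7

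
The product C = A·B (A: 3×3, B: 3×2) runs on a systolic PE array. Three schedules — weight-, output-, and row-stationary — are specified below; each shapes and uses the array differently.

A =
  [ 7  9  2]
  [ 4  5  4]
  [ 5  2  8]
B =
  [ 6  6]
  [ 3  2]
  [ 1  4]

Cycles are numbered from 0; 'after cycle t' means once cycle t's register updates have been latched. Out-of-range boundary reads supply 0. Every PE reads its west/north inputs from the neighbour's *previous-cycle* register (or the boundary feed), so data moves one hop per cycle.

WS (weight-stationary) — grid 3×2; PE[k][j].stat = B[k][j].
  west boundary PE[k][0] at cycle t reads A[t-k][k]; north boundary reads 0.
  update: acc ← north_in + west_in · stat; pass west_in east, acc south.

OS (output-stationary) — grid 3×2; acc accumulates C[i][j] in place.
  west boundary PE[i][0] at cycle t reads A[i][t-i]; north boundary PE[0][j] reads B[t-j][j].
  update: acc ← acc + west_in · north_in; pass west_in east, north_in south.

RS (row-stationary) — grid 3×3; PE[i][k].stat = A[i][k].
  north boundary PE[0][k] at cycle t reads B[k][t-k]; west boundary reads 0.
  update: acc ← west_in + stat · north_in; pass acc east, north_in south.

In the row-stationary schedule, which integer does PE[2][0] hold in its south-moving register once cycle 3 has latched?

register = 6

RS (3×3). Following PE[2][0] plus its west/north inputs:
  t=0 PE[1][0]: acc=0 h=0 v=0
  t=0 PE[2][0]: acc=0 h=0 v=0
  t=1 PE[1][0]: acc=24 h=24 v=6
  t=1 PE[2][0]: acc=0 h=0 v=0
  t=2 PE[1][0]: acc=24 h=24 v=6
  t=2 PE[2][0]: acc=30 h=30 v=6
  t=3 PE[1][0]: acc=0 h=0 v=0
  t=3 PE[2][0]: acc=30 h=30 v=6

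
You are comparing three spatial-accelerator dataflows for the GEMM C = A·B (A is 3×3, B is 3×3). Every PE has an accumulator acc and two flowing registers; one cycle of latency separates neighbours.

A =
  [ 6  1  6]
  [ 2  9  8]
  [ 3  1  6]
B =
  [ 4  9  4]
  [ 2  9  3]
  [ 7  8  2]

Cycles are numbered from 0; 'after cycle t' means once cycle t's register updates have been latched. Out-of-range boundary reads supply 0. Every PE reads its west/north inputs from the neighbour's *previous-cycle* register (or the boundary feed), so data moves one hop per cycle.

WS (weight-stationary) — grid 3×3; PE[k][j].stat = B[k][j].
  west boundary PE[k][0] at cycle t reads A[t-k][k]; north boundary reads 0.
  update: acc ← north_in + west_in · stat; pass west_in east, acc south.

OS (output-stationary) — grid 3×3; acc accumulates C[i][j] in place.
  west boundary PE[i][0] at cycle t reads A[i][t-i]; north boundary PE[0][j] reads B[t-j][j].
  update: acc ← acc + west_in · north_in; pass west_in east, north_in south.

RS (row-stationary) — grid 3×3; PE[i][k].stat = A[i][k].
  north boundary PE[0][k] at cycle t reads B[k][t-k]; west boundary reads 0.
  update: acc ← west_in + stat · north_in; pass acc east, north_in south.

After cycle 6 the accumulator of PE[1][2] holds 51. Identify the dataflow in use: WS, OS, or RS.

dataflow = OS

WS [3×3] PE[1][2] across cycles:
  step 0 · PE1,2: acc=0; fwd→0 fwd↓0
  step 1 · PE1,2: acc=0; fwd→0 fwd↓0
  step 2 · PE1,2: acc=0; fwd→0 fwd↓0
  step 3 · PE1,2: acc=27; fwd→1 fwd↓27
  step 4 · PE1,2: acc=35; fwd→9 fwd↓35
  step 5 · PE1,2: acc=15; fwd→1 fwd↓15
  step 6 · PE1,2: acc=0; fwd→0 fwd↓0
OS [3×3] PE[1][2] across cycles:
  step 0 · PE1,2: acc=0; fwd→0 fwd↓0
  step 1 · PE1,2: acc=0; fwd→0 fwd↓0
  step 2 · PE1,2: acc=0; fwd→0 fwd↓0
  step 3 · PE1,2: acc=8; fwd→2 fwd↓4
  step 4 · PE1,2: acc=35; fwd→9 fwd↓3
  step 5 · PE1,2: acc=51; fwd→8 fwd↓2
  step 6 · PE1,2: acc=51; fwd→0 fwd↓0
RS [3×3] PE[1][2] across cycles:
  step 0 · PE1,2: acc=0; fwd→0 fwd↓0
  step 1 · PE1,2: acc=0; fwd→0 fwd↓0
  step 2 · PE1,2: acc=0; fwd→0 fwd↓0
  step 3 · PE1,2: acc=82; fwd→82 fwd↓7
  step 4 · PE1,2: acc=163; fwd→163 fwd↓8
  step 5 · PE1,2: acc=51; fwd→51 fwd↓2
  step 6 · PE1,2: acc=0; fwd→0 fwd↓0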